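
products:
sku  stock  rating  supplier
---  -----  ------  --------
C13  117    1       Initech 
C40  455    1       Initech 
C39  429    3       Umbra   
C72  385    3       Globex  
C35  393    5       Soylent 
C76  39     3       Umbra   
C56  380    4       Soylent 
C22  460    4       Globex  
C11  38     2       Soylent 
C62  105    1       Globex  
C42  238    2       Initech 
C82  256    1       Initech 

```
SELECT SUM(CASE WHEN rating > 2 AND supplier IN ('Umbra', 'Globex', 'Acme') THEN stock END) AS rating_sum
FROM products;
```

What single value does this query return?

sku=C13: ✗
sku=C40: ✗
sku=C39: ✓ → 429
sku=C72: ✓ → 385
sku=C35: ✗
sku=C76: ✓ → 39
sku=C56: ✗
sku=C22: ✓ → 460
sku=C11: ✗
sku=C62: ✗
sku=C42: ✗
sku=C82: ✗
rating_sum = 429 + 385 + 39 + 460 = 1313

1313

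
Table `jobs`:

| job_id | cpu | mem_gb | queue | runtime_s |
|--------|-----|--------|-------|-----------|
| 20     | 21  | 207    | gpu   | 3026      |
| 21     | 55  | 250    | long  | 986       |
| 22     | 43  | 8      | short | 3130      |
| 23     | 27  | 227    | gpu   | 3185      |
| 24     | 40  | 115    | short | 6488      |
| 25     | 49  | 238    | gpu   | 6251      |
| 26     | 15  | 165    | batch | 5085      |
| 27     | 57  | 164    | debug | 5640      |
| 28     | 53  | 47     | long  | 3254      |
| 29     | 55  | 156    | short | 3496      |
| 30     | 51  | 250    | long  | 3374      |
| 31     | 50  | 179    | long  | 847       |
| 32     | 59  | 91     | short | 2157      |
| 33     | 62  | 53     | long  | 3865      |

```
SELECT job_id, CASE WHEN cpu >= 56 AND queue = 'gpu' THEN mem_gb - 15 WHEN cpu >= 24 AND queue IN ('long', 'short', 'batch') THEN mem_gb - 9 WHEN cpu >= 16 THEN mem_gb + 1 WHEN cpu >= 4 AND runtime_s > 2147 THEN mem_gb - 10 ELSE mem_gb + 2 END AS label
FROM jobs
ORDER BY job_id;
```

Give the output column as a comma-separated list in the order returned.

208, 241, -1, 228, 106, 239, 155, 165, 38, 147, 241, 170, 82, 44

job_id=20: cpu >= 16 → 208
job_id=21: cpu >= 24 AND queue IN ('long', 'short', 'batch') → 241
job_id=22: cpu >= 24 AND queue IN ('long', 'short', 'batch') → -1
job_id=23: cpu >= 16 → 228
job_id=24: cpu >= 24 AND queue IN ('long', 'short', 'batch') → 106
job_id=25: cpu >= 16 → 239
job_id=26: cpu >= 4 AND runtime_s > 2147 → 155
job_id=27: cpu >= 16 → 165
job_id=28: cpu >= 24 AND queue IN ('long', 'short', 'batch') → 38
job_id=29: cpu >= 24 AND queue IN ('long', 'short', 'batch') → 147
job_id=30: cpu >= 24 AND queue IN ('long', 'short', 'batch') → 241
job_id=31: cpu >= 24 AND queue IN ('long', 'short', 'batch') → 170
job_id=32: cpu >= 24 AND queue IN ('long', 'short', 'batch') → 82
job_id=33: cpu >= 24 AND queue IN ('long', 'short', 'batch') → 44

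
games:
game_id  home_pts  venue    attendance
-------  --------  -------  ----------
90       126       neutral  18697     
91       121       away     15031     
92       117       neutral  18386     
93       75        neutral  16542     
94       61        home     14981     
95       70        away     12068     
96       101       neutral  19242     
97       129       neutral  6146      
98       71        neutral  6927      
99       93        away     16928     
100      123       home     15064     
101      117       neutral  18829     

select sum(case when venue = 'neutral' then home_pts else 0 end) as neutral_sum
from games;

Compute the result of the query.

736

game_id=90: ✓ → 126
game_id=91: ✗
game_id=92: ✓ → 117
game_id=93: ✓ → 75
game_id=94: ✗
game_id=95: ✗
game_id=96: ✓ → 101
game_id=97: ✓ → 129
game_id=98: ✓ → 71
game_id=99: ✗
game_id=100: ✗
game_id=101: ✓ → 117
neutral_sum = 126 + 117 + 75 + 101 + 129 + 71 + 117 = 736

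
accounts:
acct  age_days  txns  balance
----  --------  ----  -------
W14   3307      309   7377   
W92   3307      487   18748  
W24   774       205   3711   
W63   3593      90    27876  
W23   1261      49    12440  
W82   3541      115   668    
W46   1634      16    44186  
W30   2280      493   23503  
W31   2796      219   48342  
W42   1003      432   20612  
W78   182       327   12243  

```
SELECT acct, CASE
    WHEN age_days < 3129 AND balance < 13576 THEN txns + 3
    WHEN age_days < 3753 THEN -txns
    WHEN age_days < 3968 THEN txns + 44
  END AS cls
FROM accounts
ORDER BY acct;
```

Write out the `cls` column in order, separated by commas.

acct=W14: age_days < 3753 → -309
acct=W23: age_days < 3129 AND balance < 13576 → 52
acct=W24: age_days < 3129 AND balance < 13576 → 208
acct=W30: age_days < 3753 → -493
acct=W31: age_days < 3753 → -219
acct=W42: age_days < 3753 → -432
acct=W46: age_days < 3753 → -16
acct=W63: age_days < 3753 → -90
acct=W78: age_days < 3129 AND balance < 13576 → 330
acct=W82: age_days < 3753 → -115
acct=W92: age_days < 3753 → -487

-309, 52, 208, -493, -219, -432, -16, -90, 330, -115, -487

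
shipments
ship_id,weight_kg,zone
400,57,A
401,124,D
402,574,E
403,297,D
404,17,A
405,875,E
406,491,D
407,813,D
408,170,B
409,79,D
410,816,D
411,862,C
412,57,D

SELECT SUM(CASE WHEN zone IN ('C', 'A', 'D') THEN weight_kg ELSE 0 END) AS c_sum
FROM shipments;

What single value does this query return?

ship_id=400: ✓ → 57
ship_id=401: ✓ → 124
ship_id=402: ✗
ship_id=403: ✓ → 297
ship_id=404: ✓ → 17
ship_id=405: ✗
ship_id=406: ✓ → 491
ship_id=407: ✓ → 813
ship_id=408: ✗
ship_id=409: ✓ → 79
ship_id=410: ✓ → 816
ship_id=411: ✓ → 862
ship_id=412: ✓ → 57
c_sum = 57 + 124 + 297 + 17 + 491 + 813 + 79 + 816 + 862 + 57 = 3613

3613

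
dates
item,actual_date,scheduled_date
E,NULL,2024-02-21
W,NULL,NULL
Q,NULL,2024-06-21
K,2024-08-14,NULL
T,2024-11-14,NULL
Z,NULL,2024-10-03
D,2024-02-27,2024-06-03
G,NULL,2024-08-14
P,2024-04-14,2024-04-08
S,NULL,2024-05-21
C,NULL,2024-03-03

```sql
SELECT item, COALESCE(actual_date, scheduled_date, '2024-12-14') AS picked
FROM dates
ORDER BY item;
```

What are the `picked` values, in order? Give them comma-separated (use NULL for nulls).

2024-03-03, 2024-02-27, 2024-02-21, 2024-08-14, 2024-08-14, 2024-04-14, 2024-06-21, 2024-05-21, 2024-11-14, 2024-12-14, 2024-10-03

item=C: actual_date=NULL, scheduled_date=2024-03-03 → 2024-03-03
item=D: actual_date=2024-02-27 → 2024-02-27
item=E: actual_date=NULL, scheduled_date=2024-02-21 → 2024-02-21
item=G: actual_date=NULL, scheduled_date=2024-08-14 → 2024-08-14
item=K: actual_date=2024-08-14 → 2024-08-14
item=P: actual_date=2024-04-14 → 2024-04-14
item=Q: actual_date=NULL, scheduled_date=2024-06-21 → 2024-06-21
item=S: actual_date=NULL, scheduled_date=2024-05-21 → 2024-05-21
item=T: actual_date=2024-11-14 → 2024-11-14
item=W: actual_date=NULL, scheduled_date=NULL, → literal 2024-12-14 → 2024-12-14
item=Z: actual_date=NULL, scheduled_date=2024-10-03 → 2024-10-03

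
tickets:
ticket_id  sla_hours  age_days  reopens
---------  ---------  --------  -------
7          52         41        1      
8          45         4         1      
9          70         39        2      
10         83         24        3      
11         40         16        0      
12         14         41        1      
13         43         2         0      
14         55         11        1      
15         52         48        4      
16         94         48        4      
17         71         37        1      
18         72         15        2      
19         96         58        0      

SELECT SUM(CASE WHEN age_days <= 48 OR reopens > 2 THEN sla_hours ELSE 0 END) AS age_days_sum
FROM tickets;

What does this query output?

691

ticket_id=7: ✓ → 52
ticket_id=8: ✓ → 45
ticket_id=9: ✓ → 70
ticket_id=10: ✓ → 83
ticket_id=11: ✓ → 40
ticket_id=12: ✓ → 14
ticket_id=13: ✓ → 43
ticket_id=14: ✓ → 55
ticket_id=15: ✓ → 52
ticket_id=16: ✓ → 94
ticket_id=17: ✓ → 71
ticket_id=18: ✓ → 72
ticket_id=19: ✗
age_days_sum = 52 + 45 + 70 + 83 + 40 + 14 + 43 + 55 + 52 + 94 + 71 + 72 = 691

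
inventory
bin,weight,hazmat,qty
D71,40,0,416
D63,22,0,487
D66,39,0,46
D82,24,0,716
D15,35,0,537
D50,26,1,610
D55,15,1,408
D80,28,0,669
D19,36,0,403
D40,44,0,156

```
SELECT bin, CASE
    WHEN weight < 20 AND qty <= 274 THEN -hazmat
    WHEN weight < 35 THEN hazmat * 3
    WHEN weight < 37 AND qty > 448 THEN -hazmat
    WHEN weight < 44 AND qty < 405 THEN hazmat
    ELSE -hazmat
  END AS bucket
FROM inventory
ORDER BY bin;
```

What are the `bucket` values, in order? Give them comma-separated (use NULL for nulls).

bin=D15: weight < 37 AND qty > 448 → 0
bin=D19: weight < 44 AND qty < 405 → 0
bin=D40: ELSE → 0
bin=D50: weight < 35 → 3
bin=D55: weight < 35 → 3
bin=D63: weight < 35 → 0
bin=D66: weight < 44 AND qty < 405 → 0
bin=D71: ELSE → 0
bin=D80: weight < 35 → 0
bin=D82: weight < 35 → 0

0, 0, 0, 3, 3, 0, 0, 0, 0, 0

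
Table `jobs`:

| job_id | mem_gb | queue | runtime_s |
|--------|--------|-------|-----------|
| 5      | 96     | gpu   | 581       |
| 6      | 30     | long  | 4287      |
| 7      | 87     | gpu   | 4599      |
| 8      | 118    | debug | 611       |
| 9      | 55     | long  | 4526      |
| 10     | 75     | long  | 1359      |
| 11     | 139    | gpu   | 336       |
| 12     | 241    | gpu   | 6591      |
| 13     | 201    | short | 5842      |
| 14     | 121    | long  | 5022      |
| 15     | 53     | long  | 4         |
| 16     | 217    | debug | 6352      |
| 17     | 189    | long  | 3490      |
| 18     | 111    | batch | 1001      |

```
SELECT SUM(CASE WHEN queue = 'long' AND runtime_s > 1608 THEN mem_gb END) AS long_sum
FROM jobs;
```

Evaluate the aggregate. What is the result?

395

job_id=5: ✗
job_id=6: ✓ → 30
job_id=7: ✗
job_id=8: ✗
job_id=9: ✓ → 55
job_id=10: ✗
job_id=11: ✗
job_id=12: ✗
job_id=13: ✗
job_id=14: ✓ → 121
job_id=15: ✗
job_id=16: ✗
job_id=17: ✓ → 189
job_id=18: ✗
long_sum = 30 + 55 + 121 + 189 = 395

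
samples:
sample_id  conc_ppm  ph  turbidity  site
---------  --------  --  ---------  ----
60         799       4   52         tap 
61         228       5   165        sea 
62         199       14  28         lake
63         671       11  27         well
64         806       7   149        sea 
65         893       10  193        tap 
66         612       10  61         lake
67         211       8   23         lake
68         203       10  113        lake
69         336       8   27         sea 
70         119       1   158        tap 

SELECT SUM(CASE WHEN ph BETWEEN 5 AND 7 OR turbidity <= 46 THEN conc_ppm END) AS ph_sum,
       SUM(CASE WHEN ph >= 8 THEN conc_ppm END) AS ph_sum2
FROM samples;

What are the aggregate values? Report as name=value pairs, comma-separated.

ph_sum=2451, ph_sum2=3125

[ph_sum: ph BETWEEN 5 AND 7 OR turbidity <= 46]
sample_id=60: ✗
sample_id=61: ✓ → 228
sample_id=62: ✓ → 199
sample_id=63: ✓ → 671
sample_id=64: ✓ → 806
sample_id=65: ✗
sample_id=66: ✗
sample_id=67: ✓ → 211
sample_id=68: ✗
sample_id=69: ✓ → 336
sample_id=70: ✗
ph_sum = 228 + 199 + 671 + 806 + 211 + 336 = 2451
—
[ph_sum2: ph >= 8]
sample_id=60: ✗
sample_id=61: ✗
sample_id=62: ✓ → 199
sample_id=63: ✓ → 671
sample_id=64: ✗
sample_id=65: ✓ → 893
sample_id=66: ✓ → 612
sample_id=67: ✓ → 211
sample_id=68: ✓ → 203
sample_id=69: ✓ → 336
sample_id=70: ✗
ph_sum2 = 199 + 671 + 893 + 612 + 211 + 203 + 336 = 3125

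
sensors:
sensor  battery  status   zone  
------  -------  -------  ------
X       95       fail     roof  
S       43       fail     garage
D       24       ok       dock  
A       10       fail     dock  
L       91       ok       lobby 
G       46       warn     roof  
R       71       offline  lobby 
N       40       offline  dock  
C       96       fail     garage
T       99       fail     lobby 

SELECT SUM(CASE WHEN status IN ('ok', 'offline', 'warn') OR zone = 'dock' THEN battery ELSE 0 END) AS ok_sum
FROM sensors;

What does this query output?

282

sensor=X: ✗
sensor=S: ✗
sensor=D: ✓ → 24
sensor=A: ✓ → 10
sensor=L: ✓ → 91
sensor=G: ✓ → 46
sensor=R: ✓ → 71
sensor=N: ✓ → 40
sensor=C: ✗
sensor=T: ✗
ok_sum = 24 + 10 + 91 + 46 + 71 + 40 = 282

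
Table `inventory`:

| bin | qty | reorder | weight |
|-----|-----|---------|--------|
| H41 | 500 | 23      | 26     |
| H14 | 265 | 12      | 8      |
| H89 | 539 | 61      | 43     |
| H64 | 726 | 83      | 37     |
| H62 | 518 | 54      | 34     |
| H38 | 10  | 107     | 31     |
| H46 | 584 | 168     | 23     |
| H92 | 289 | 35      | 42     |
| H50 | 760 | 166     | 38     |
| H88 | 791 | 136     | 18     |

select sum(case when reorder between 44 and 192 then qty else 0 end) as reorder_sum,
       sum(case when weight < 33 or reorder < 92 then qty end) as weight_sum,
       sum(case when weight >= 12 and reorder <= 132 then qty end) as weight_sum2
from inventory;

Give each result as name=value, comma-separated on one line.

[reorder_sum: reorder between 44 and 192]
bin=H41: ✗
bin=H14: ✗
bin=H89: ✓ → 539
bin=H64: ✓ → 726
bin=H62: ✓ → 518
bin=H38: ✓ → 10
bin=H46: ✓ → 584
bin=H92: ✗
bin=H50: ✓ → 760
bin=H88: ✓ → 791
reorder_sum = 539 + 726 + 518 + 10 + 584 + 760 + 791 = 3928
—
[weight_sum: weight < 33 or reorder < 92]
bin=H41: ✓ → 500
bin=H14: ✓ → 265
bin=H89: ✓ → 539
bin=H64: ✓ → 726
bin=H62: ✓ → 518
bin=H38: ✓ → 10
bin=H46: ✓ → 584
bin=H92: ✓ → 289
bin=H50: ✗
bin=H88: ✓ → 791
weight_sum = 500 + 265 + 539 + 726 + 518 + 10 + 584 + 289 + 791 = 4222
—
[weight_sum2: weight >= 12 and reorder <= 132]
bin=H41: ✓ → 500
bin=H14: ✗
bin=H89: ✓ → 539
bin=H64: ✓ → 726
bin=H62: ✓ → 518
bin=H38: ✓ → 10
bin=H46: ✗
bin=H92: ✓ → 289
bin=H50: ✗
bin=H88: ✗
weight_sum2 = 500 + 539 + 726 + 518 + 10 + 289 = 2582

reorder_sum=3928, weight_sum=4222, weight_sum2=2582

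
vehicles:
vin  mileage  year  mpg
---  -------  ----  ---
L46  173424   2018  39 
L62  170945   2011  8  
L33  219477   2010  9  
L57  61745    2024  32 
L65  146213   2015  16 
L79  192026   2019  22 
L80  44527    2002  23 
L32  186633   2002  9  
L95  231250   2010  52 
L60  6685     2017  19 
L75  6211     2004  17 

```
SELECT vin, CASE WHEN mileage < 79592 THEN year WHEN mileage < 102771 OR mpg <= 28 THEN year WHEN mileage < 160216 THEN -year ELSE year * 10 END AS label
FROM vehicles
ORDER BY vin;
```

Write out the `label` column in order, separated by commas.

2002, 2010, 20180, 2024, 2017, 2011, 2015, 2004, 2019, 2002, 20100

vin=L32: mileage < 102771 OR mpg <= 28 → 2002
vin=L33: mileage < 102771 OR mpg <= 28 → 2010
vin=L46: ELSE → 20180
vin=L57: mileage < 79592 → 2024
vin=L60: mileage < 79592 → 2017
vin=L62: mileage < 102771 OR mpg <= 28 → 2011
vin=L65: mileage < 102771 OR mpg <= 28 → 2015
vin=L75: mileage < 79592 → 2004
vin=L79: mileage < 102771 OR mpg <= 28 → 2019
vin=L80: mileage < 79592 → 2002
vin=L95: ELSE → 20100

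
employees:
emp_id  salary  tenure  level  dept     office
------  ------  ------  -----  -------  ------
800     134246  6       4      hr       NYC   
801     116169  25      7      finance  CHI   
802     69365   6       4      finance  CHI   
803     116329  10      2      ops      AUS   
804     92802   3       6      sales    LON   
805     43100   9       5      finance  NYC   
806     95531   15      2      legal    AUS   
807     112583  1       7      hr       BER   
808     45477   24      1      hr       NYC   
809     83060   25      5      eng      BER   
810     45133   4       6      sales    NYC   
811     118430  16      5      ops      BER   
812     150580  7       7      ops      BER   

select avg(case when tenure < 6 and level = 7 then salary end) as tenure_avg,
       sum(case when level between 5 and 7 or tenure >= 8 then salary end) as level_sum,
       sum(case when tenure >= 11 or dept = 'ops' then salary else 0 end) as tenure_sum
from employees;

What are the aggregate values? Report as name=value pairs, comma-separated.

tenure_avg=112583, level_sum=1019194, tenure_sum=725576

[tenure_avg: tenure < 6 and level = 7]
emp_id=800: ✗
emp_id=801: ✗
emp_id=802: ✗
emp_id=803: ✗
emp_id=804: ✗
emp_id=805: ✗
emp_id=806: ✗
emp_id=807: ✓ → 112583
emp_id=808: ✗
emp_id=809: ✗
emp_id=810: ✗
emp_id=811: ✗
emp_id=812: ✗
tenure_avg = 112583
—
[level_sum: level between 5 and 7 or tenure >= 8]
emp_id=800: ✗
emp_id=801: ✓ → 116169
emp_id=802: ✗
emp_id=803: ✓ → 116329
emp_id=804: ✓ → 92802
emp_id=805: ✓ → 43100
emp_id=806: ✓ → 95531
emp_id=807: ✓ → 112583
emp_id=808: ✓ → 45477
emp_id=809: ✓ → 83060
emp_id=810: ✓ → 45133
emp_id=811: ✓ → 118430
emp_id=812: ✓ → 150580
level_sum = 116169 + 116329 + 92802 + 43100 + 95531 + 112583 + 45477 + 83060 + 45133 + 118430 + 150580 = 1019194
—
[tenure_sum: tenure >= 11 or dept = 'ops']
emp_id=800: ✗
emp_id=801: ✓ → 116169
emp_id=802: ✗
emp_id=803: ✓ → 116329
emp_id=804: ✗
emp_id=805: ✗
emp_id=806: ✓ → 95531
emp_id=807: ✗
emp_id=808: ✓ → 45477
emp_id=809: ✓ → 83060
emp_id=810: ✗
emp_id=811: ✓ → 118430
emp_id=812: ✓ → 150580
tenure_sum = 116169 + 116329 + 95531 + 45477 + 83060 + 118430 + 150580 = 725576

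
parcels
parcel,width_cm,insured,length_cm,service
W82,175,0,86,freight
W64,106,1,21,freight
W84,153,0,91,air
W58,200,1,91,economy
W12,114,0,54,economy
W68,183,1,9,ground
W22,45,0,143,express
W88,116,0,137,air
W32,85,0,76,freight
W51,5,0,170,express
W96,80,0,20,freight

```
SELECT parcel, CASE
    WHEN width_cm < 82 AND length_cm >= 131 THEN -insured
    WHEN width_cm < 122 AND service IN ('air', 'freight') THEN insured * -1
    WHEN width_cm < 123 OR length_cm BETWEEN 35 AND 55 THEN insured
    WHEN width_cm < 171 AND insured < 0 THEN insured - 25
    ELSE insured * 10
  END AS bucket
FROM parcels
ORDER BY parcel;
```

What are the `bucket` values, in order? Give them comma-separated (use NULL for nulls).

parcel=W12: width_cm < 123 OR length_cm BETWEEN 35 AND 55 → 0
parcel=W22: width_cm < 82 AND length_cm >= 131 → 0
parcel=W32: width_cm < 122 AND service IN ('air', 'freight') → 0
parcel=W51: width_cm < 82 AND length_cm >= 131 → 0
parcel=W58: ELSE → 10
parcel=W64: width_cm < 122 AND service IN ('air', 'freight') → -1
parcel=W68: ELSE → 10
parcel=W82: ELSE → 0
parcel=W84: ELSE → 0
parcel=W88: width_cm < 122 AND service IN ('air', 'freight') → 0
parcel=W96: width_cm < 122 AND service IN ('air', 'freight') → 0

0, 0, 0, 0, 10, -1, 10, 0, 0, 0, 0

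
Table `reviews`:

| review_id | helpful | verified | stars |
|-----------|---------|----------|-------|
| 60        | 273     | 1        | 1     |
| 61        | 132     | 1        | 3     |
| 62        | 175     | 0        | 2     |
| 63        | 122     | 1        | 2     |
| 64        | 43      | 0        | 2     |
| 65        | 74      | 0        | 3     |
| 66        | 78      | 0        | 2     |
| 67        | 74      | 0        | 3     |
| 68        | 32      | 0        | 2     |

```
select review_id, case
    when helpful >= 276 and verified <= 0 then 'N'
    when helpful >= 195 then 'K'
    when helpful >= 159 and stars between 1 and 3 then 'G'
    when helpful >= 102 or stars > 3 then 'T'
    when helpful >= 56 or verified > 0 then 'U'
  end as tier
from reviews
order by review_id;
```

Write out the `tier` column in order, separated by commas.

review_id=60: helpful >= 195 → K
review_id=61: helpful >= 102 or stars > 3 → T
review_id=62: helpful >= 159 and stars between 1 and 3 → G
review_id=63: helpful >= 102 or stars > 3 → T
review_id=64: (no match → NULL) → NULL
review_id=65: helpful >= 56 or verified > 0 → U
review_id=66: helpful >= 56 or verified > 0 → U
review_id=67: helpful >= 56 or verified > 0 → U
review_id=68: (no match → NULL) → NULL

K, T, G, T, NULL, U, U, U, NULL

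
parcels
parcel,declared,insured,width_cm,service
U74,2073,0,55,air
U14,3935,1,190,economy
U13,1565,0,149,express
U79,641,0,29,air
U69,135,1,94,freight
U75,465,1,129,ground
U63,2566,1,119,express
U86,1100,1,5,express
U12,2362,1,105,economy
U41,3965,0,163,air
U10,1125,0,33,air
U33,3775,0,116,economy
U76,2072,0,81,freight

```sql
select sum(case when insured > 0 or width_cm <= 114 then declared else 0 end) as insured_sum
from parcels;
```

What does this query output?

parcel=U74: ✓ → 2073
parcel=U14: ✓ → 3935
parcel=U13: ✗
parcel=U79: ✓ → 641
parcel=U69: ✓ → 135
parcel=U75: ✓ → 465
parcel=U63: ✓ → 2566
parcel=U86: ✓ → 1100
parcel=U12: ✓ → 2362
parcel=U41: ✗
parcel=U10: ✓ → 1125
parcel=U33: ✗
parcel=U76: ✓ → 2072
insured_sum = 2073 + 3935 + 641 + 135 + 465 + 2566 + 1100 + 2362 + 1125 + 2072 = 16474

16474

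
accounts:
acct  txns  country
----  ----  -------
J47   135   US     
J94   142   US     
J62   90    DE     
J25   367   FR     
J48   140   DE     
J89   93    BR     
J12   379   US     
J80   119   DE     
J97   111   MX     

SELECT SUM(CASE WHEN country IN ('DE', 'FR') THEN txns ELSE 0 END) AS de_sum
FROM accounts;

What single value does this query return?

acct=J47: ✗
acct=J94: ✗
acct=J62: ✓ → 90
acct=J25: ✓ → 367
acct=J48: ✓ → 140
acct=J89: ✗
acct=J12: ✗
acct=J80: ✓ → 119
acct=J97: ✗
de_sum = 90 + 367 + 140 + 119 = 716

716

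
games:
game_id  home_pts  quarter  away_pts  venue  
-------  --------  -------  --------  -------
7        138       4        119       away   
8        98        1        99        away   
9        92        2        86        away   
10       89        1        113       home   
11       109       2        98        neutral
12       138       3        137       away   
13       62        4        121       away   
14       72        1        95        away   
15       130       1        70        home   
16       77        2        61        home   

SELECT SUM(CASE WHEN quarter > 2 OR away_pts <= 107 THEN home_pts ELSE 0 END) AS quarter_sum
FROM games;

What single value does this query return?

916

game_id=7: ✓ → 138
game_id=8: ✓ → 98
game_id=9: ✓ → 92
game_id=10: ✗
game_id=11: ✓ → 109
game_id=12: ✓ → 138
game_id=13: ✓ → 62
game_id=14: ✓ → 72
game_id=15: ✓ → 130
game_id=16: ✓ → 77
quarter_sum = 138 + 98 + 92 + 109 + 138 + 62 + 72 + 130 + 77 = 916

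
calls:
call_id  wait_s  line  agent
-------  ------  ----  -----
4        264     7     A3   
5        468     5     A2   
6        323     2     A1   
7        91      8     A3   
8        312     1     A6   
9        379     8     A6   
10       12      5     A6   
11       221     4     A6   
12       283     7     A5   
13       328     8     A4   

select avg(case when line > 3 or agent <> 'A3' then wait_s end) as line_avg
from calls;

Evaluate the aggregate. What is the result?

268.1

call_id=4: ✓ → 264
call_id=5: ✓ → 468
call_id=6: ✓ → 323
call_id=7: ✓ → 91
call_id=8: ✓ → 312
call_id=9: ✓ → 379
call_id=10: ✓ → 12
call_id=11: ✓ → 221
call_id=12: ✓ → 283
call_id=13: ✓ → 328
line_avg = (264 + 468 + 323 + 91 + 312 + 379 + 12 + 221 + 283 + 328) / 10 = 268.1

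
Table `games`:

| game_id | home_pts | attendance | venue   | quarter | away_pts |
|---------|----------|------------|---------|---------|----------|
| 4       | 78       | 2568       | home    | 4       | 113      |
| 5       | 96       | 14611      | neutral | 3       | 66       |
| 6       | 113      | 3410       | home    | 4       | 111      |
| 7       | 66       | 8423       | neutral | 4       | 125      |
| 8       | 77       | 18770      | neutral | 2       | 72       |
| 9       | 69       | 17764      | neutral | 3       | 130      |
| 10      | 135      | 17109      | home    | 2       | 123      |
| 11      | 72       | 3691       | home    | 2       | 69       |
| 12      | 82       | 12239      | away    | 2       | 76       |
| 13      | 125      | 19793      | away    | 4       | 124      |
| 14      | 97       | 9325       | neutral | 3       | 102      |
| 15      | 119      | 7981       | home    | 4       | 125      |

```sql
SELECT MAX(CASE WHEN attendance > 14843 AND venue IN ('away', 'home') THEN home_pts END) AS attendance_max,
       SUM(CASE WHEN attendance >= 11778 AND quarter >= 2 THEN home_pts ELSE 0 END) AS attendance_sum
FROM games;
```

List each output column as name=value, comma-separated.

[attendance_max: attendance > 14843 AND venue IN ('away', 'home')]
game_id=4: ✗
game_id=5: ✗
game_id=6: ✗
game_id=7: ✗
game_id=8: ✗
game_id=9: ✗
game_id=10: ✓ → 135
game_id=11: ✗
game_id=12: ✗
game_id=13: ✓ → 125
game_id=14: ✗
game_id=15: ✗
attendance_max = MAX(135, 125) = 135
—
[attendance_sum: attendance >= 11778 AND quarter >= 2]
game_id=4: ✗
game_id=5: ✓ → 96
game_id=6: ✗
game_id=7: ✗
game_id=8: ✓ → 77
game_id=9: ✓ → 69
game_id=10: ✓ → 135
game_id=11: ✗
game_id=12: ✓ → 82
game_id=13: ✓ → 125
game_id=14: ✗
game_id=15: ✗
attendance_sum = 96 + 77 + 69 + 135 + 82 + 125 = 584

attendance_max=135, attendance_sum=584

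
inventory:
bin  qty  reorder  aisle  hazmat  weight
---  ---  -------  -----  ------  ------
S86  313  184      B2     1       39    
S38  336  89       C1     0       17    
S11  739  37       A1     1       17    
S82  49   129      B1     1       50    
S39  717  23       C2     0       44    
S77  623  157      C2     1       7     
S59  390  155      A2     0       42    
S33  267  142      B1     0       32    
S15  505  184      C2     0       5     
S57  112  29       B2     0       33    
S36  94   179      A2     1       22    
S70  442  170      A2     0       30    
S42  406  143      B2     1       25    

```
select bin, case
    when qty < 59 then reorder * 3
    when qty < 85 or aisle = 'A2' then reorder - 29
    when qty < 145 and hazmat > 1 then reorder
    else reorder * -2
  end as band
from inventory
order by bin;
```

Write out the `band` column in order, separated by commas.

bin=S11: ELSE → -74
bin=S15: ELSE → -368
bin=S33: ELSE → -284
bin=S36: qty < 85 or aisle = 'A2' → 150
bin=S38: ELSE → -178
bin=S39: ELSE → -46
bin=S42: ELSE → -286
bin=S57: ELSE → -58
bin=S59: qty < 85 or aisle = 'A2' → 126
bin=S70: qty < 85 or aisle = 'A2' → 141
bin=S77: ELSE → -314
bin=S82: qty < 59 → 387
bin=S86: ELSE → -368

-74, -368, -284, 150, -178, -46, -286, -58, 126, 141, -314, 387, -368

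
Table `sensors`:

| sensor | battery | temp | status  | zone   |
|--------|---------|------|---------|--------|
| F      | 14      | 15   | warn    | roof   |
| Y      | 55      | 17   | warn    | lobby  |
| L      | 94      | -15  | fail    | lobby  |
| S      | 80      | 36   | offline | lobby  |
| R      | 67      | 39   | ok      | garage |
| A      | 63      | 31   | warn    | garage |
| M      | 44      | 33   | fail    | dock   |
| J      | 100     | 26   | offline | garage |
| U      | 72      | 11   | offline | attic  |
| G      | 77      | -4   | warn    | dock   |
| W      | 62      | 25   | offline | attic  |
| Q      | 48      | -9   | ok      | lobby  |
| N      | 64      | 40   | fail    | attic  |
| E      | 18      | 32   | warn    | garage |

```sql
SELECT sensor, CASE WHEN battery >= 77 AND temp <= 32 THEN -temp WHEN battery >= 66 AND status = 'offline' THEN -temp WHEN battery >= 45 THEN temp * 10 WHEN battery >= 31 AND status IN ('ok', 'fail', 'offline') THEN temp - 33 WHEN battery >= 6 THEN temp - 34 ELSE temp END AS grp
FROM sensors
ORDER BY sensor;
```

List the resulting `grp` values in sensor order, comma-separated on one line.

sensor=A: battery >= 45 → 310
sensor=E: battery >= 6 → -2
sensor=F: battery >= 6 → -19
sensor=G: battery >= 77 AND temp <= 32 → 4
sensor=J: battery >= 77 AND temp <= 32 → -26
sensor=L: battery >= 77 AND temp <= 32 → 15
sensor=M: battery >= 31 AND status IN ('ok', 'fail', 'offline') → 0
sensor=N: battery >= 45 → 400
sensor=Q: battery >= 45 → -90
sensor=R: battery >= 45 → 390
sensor=S: battery >= 66 AND status = 'offline' → -36
sensor=U: battery >= 66 AND status = 'offline' → -11
sensor=W: battery >= 45 → 250
sensor=Y: battery >= 45 → 170

310, -2, -19, 4, -26, 15, 0, 400, -90, 390, -36, -11, 250, 170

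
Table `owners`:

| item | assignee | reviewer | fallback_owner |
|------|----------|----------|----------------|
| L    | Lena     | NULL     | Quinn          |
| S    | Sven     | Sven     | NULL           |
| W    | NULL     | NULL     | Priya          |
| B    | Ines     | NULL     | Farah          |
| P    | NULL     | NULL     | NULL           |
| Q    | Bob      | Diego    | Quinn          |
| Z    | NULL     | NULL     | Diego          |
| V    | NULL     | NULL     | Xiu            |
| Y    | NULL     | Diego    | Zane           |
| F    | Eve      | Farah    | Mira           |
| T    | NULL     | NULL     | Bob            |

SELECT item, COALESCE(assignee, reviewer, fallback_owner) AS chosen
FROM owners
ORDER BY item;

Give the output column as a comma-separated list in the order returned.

item=B: assignee=Ines → Ines
item=F: assignee=Eve → Eve
item=L: assignee=Lena → Lena
item=P: assignee=NULL, reviewer=NULL, fallback_owner=NULL (all NULL) → NULL
item=Q: assignee=Bob → Bob
item=S: assignee=Sven → Sven
item=T: assignee=NULL, reviewer=NULL, fallback_owner=Bob → Bob
item=V: assignee=NULL, reviewer=NULL, fallback_owner=Xiu → Xiu
item=W: assignee=NULL, reviewer=NULL, fallback_owner=Priya → Priya
item=Y: assignee=NULL, reviewer=Diego → Diego
item=Z: assignee=NULL, reviewer=NULL, fallback_owner=Diego → Diego

Ines, Eve, Lena, NULL, Bob, Sven, Bob, Xiu, Priya, Diego, Diego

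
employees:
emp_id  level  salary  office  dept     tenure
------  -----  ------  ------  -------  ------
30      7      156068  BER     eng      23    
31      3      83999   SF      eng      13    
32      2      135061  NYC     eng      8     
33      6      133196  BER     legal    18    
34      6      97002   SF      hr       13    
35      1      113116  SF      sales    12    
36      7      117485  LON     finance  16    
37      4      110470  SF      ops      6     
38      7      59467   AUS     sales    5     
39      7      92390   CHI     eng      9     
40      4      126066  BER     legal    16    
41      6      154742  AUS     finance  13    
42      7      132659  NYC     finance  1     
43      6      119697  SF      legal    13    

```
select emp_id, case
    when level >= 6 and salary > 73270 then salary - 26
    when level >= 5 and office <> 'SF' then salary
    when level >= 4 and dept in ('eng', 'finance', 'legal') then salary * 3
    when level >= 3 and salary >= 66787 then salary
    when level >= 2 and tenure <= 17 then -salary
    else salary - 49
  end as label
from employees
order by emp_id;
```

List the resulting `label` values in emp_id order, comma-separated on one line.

156042, 83999, -135061, 133170, 96976, 113067, 117459, 110470, 59467, 92364, 378198, 154716, 132633, 119671

emp_id=30: level >= 6 and salary > 73270 → 156042
emp_id=31: level >= 3 and salary >= 66787 → 83999
emp_id=32: level >= 2 and tenure <= 17 → -135061
emp_id=33: level >= 6 and salary > 73270 → 133170
emp_id=34: level >= 6 and salary > 73270 → 96976
emp_id=35: ELSE → 113067
emp_id=36: level >= 6 and salary > 73270 → 117459
emp_id=37: level >= 3 and salary >= 66787 → 110470
emp_id=38: level >= 5 and office <> 'SF' → 59467
emp_id=39: level >= 6 and salary > 73270 → 92364
emp_id=40: level >= 4 and dept in ('eng', 'finance', 'legal') → 378198
emp_id=41: level >= 6 and salary > 73270 → 154716
emp_id=42: level >= 6 and salary > 73270 → 132633
emp_id=43: level >= 6 and salary > 73270 → 119671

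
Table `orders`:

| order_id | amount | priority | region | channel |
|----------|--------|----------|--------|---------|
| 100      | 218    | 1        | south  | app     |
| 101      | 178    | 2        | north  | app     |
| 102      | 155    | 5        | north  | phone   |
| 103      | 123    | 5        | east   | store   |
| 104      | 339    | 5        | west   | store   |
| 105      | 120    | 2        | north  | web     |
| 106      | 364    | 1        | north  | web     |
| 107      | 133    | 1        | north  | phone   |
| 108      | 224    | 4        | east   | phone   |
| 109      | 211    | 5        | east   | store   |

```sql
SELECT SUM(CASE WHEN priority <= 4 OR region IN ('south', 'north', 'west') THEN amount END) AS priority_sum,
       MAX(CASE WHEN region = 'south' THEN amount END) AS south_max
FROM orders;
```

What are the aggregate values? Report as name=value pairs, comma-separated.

[priority_sum: priority <= 4 OR region IN ('south', 'north', 'west')]
order_id=100: ✓ → 218
order_id=101: ✓ → 178
order_id=102: ✓ → 155
order_id=103: ✗
order_id=104: ✓ → 339
order_id=105: ✓ → 120
order_id=106: ✓ → 364
order_id=107: ✓ → 133
order_id=108: ✓ → 224
order_id=109: ✗
priority_sum = 218 + 178 + 155 + 339 + 120 + 364 + 133 + 224 = 1731
—
[south_max: region = 'south']
order_id=100: ✓ → 218
order_id=101: ✗
order_id=102: ✗
order_id=103: ✗
order_id=104: ✗
order_id=105: ✗
order_id=106: ✗
order_id=107: ✗
order_id=108: ✗
order_id=109: ✗
south_max = MAX(218) = 218

priority_sum=1731, south_max=218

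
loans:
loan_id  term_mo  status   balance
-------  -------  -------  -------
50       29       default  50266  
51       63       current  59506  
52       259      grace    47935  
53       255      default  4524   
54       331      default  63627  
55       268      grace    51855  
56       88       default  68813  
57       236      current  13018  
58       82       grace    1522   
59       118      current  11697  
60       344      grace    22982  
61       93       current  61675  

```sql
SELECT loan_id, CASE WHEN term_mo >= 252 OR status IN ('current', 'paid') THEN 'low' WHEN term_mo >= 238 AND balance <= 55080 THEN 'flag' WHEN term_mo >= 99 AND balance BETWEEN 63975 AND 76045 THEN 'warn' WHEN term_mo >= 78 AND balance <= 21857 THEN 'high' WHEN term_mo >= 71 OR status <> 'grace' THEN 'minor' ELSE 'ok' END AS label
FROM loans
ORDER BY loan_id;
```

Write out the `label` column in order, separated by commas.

loan_id=50: term_mo >= 71 OR status <> 'grace' → minor
loan_id=51: term_mo >= 252 OR status IN ('current', 'paid') → low
loan_id=52: term_mo >= 252 OR status IN ('current', 'paid') → low
loan_id=53: term_mo >= 252 OR status IN ('current', 'paid') → low
loan_id=54: term_mo >= 252 OR status IN ('current', 'paid') → low
loan_id=55: term_mo >= 252 OR status IN ('current', 'paid') → low
loan_id=56: term_mo >= 71 OR status <> 'grace' → minor
loan_id=57: term_mo >= 252 OR status IN ('current', 'paid') → low
loan_id=58: term_mo >= 78 AND balance <= 21857 → high
loan_id=59: term_mo >= 252 OR status IN ('current', 'paid') → low
loan_id=60: term_mo >= 252 OR status IN ('current', 'paid') → low
loan_id=61: term_mo >= 252 OR status IN ('current', 'paid') → low

minor, low, low, low, low, low, minor, low, high, low, low, low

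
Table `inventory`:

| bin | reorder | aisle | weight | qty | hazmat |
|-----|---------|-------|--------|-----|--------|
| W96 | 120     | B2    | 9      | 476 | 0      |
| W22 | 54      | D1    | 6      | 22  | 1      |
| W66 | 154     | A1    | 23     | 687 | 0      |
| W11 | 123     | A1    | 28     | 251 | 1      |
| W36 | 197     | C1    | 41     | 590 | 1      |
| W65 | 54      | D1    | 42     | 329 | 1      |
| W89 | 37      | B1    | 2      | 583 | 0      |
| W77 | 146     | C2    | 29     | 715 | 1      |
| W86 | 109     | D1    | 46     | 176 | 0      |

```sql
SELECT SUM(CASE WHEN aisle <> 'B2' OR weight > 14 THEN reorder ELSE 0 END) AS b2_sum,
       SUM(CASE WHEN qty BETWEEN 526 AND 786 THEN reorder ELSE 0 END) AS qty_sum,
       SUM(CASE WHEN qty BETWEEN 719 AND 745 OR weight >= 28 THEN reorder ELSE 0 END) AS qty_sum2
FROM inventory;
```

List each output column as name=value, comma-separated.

b2_sum=874, qty_sum=534, qty_sum2=629

[b2_sum: aisle <> 'B2' OR weight > 14]
bin=W96: ✗
bin=W22: ✓ → 54
bin=W66: ✓ → 154
bin=W11: ✓ → 123
bin=W36: ✓ → 197
bin=W65: ✓ → 54
bin=W89: ✓ → 37
bin=W77: ✓ → 146
bin=W86: ✓ → 109
b2_sum = 54 + 154 + 123 + 197 + 54 + 37 + 146 + 109 = 874
—
[qty_sum: qty BETWEEN 526 AND 786]
bin=W96: ✗
bin=W22: ✗
bin=W66: ✓ → 154
bin=W11: ✗
bin=W36: ✓ → 197
bin=W65: ✗
bin=W89: ✓ → 37
bin=W77: ✓ → 146
bin=W86: ✗
qty_sum = 154 + 197 + 37 + 146 = 534
—
[qty_sum2: qty BETWEEN 719 AND 745 OR weight >= 28]
bin=W96: ✗
bin=W22: ✗
bin=W66: ✗
bin=W11: ✓ → 123
bin=W36: ✓ → 197
bin=W65: ✓ → 54
bin=W89: ✗
bin=W77: ✓ → 146
bin=W86: ✓ → 109
qty_sum2 = 123 + 197 + 54 + 146 + 109 = 629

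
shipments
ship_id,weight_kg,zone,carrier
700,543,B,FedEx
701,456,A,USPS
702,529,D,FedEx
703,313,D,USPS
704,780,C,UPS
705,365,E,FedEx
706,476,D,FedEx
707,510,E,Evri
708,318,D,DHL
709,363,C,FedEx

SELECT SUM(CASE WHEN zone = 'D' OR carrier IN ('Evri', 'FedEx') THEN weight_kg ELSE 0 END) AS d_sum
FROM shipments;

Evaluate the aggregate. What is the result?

ship_id=700: ✓ → 543
ship_id=701: ✗
ship_id=702: ✓ → 529
ship_id=703: ✓ → 313
ship_id=704: ✗
ship_id=705: ✓ → 365
ship_id=706: ✓ → 476
ship_id=707: ✓ → 510
ship_id=708: ✓ → 318
ship_id=709: ✓ → 363
d_sum = 543 + 529 + 313 + 365 + 476 + 510 + 318 + 363 = 3417

3417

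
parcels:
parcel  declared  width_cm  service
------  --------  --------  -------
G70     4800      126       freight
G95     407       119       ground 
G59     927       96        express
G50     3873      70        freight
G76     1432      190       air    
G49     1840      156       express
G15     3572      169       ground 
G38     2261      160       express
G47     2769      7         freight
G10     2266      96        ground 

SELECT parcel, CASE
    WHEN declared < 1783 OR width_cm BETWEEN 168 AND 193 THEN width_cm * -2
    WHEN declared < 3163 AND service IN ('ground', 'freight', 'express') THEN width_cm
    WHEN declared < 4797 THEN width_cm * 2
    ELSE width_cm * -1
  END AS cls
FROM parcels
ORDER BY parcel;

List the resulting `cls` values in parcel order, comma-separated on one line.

parcel=G10: declared < 3163 AND service IN ('ground', 'freight', 'express') → 96
parcel=G15: declared < 1783 OR width_cm BETWEEN 168 AND 193 → -338
parcel=G38: declared < 3163 AND service IN ('ground', 'freight', 'express') → 160
parcel=G47: declared < 3163 AND service IN ('ground', 'freight', 'express') → 7
parcel=G49: declared < 3163 AND service IN ('ground', 'freight', 'express') → 156
parcel=G50: declared < 4797 → 140
parcel=G59: declared < 1783 OR width_cm BETWEEN 168 AND 193 → -192
parcel=G70: ELSE → -126
parcel=G76: declared < 1783 OR width_cm BETWEEN 168 AND 193 → -380
parcel=G95: declared < 1783 OR width_cm BETWEEN 168 AND 193 → -238

96, -338, 160, 7, 156, 140, -192, -126, -380, -238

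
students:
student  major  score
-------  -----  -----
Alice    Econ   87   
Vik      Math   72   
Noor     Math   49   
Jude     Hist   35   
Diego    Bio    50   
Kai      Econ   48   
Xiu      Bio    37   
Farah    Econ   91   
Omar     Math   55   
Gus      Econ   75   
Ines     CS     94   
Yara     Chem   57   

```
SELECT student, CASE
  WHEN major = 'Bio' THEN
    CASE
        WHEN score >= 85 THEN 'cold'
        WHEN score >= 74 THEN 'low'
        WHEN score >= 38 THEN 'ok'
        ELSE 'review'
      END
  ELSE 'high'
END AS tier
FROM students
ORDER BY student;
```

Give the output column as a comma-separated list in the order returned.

high, ok, high, high, high, high, high, high, high, high, review, high

student=Alice: major='Econ' → outer ELSE → high
student=Diego: major='Bio' → inner[score >= 38] → ok
student=Farah: major='Econ' → outer ELSE → high
student=Gus: major='Econ' → outer ELSE → high
student=Ines: major='CS' → outer ELSE → high
student=Jude: major='Hist' → outer ELSE → high
student=Kai: major='Econ' → outer ELSE → high
student=Noor: major='Math' → outer ELSE → high
student=Omar: major='Math' → outer ELSE → high
student=Vik: major='Math' → outer ELSE → high
student=Xiu: major='Bio' → inner[ELSE] → review
student=Yara: major='Chem' → outer ELSE → high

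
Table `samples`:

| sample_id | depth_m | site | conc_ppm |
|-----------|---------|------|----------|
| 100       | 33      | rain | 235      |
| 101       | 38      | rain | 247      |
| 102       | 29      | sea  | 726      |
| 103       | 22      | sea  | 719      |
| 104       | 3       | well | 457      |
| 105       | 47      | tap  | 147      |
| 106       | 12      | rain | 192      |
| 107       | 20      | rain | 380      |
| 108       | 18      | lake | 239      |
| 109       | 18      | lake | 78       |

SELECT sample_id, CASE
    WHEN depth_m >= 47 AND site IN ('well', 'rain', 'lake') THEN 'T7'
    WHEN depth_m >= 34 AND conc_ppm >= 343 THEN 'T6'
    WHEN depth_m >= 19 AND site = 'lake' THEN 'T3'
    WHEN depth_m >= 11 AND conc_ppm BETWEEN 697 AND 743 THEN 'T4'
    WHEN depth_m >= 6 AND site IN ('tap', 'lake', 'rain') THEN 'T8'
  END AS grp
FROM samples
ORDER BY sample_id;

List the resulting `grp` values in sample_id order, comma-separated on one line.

T8, T8, T4, T4, NULL, T8, T8, T8, T8, T8

sample_id=100: depth_m >= 6 AND site IN ('tap', 'lake', 'rain') → T8
sample_id=101: depth_m >= 6 AND site IN ('tap', 'lake', 'rain') → T8
sample_id=102: depth_m >= 11 AND conc_ppm BETWEEN 697 AND 743 → T4
sample_id=103: depth_m >= 11 AND conc_ppm BETWEEN 697 AND 743 → T4
sample_id=104: (no match → NULL) → NULL
sample_id=105: depth_m >= 6 AND site IN ('tap', 'lake', 'rain') → T8
sample_id=106: depth_m >= 6 AND site IN ('tap', 'lake', 'rain') → T8
sample_id=107: depth_m >= 6 AND site IN ('tap', 'lake', 'rain') → T8
sample_id=108: depth_m >= 6 AND site IN ('tap', 'lake', 'rain') → T8
sample_id=109: depth_m >= 6 AND site IN ('tap', 'lake', 'rain') → T8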